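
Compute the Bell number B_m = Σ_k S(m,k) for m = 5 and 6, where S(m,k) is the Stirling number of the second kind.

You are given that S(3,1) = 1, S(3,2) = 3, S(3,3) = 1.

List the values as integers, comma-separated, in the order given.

[4] T[4,1]:1*1+0=1 · T[4,2]:2*3+1=7 · T[4,3]:3*1+3=6 · T[4,4]:4*0+1=1
[5] T[5,1]:1*1+0=1 · T[5,2]:2*7+1=15 · T[5,3]:3*6+7=25 · T[5,4]:4*1+6=10 · T[5,5]:5*0+1=1
[6] T[6,1]:1*1+0=1 · T[6,2]:2*15+1=31 · T[6,3]:3*25+15=90 · T[6,4]:4*10+25=65 · T[6,5]:5*1+10=15 · T[6,6]:6*0+1=1
B_5 = ΣS(5,k) = 1+15+25+10+1 = 52
B_6 = ΣS(6,k) = 1+31+90+65+15+1 = 203

52, 203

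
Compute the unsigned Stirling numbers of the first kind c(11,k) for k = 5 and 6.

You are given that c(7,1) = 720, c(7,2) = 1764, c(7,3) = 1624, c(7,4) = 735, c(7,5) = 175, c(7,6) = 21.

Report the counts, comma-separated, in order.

3416930, 902055

r8: T_8,2=7×1764+720=13068; T_8,3=7×1624+1764=13132; T_8,4=7×735+1624=6769; T_8,5=7×175+735=1960; T_8,6=7×21+175=322
r9: T_9,3=8×13132+13068=118124; T_9,4=8×6769+13132=67284; T_9,5=8×1960+6769=22449; T_9,6=8×322+1960=4536
r10: T_10,4=9×67284+118124=723680; T_10,5=9×22449+67284=269325; T_10,6=9×4536+22449=63273
r11: T_11,5=10×269325+723680=3416930; T_11,6=10×63273+269325=902055
Read c(11,5) = 3416930, c(11,6) = 902055.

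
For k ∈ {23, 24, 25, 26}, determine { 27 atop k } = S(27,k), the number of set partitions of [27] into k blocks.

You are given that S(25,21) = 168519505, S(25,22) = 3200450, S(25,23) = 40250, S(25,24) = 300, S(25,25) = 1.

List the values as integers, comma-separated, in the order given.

i=26: T(26,22)=168519505+22·3200450=238929405 | T(26,23)=3200450+23·40250=4126200 | T(26,24)=40250+24·300=47450 | T(26,25)=300+25·1=325 | T(26,26)=1+26·0=1
i=27: T(27,23)=238929405+23·4126200=333832005 | T(27,24)=4126200+24·47450=5265000 | T(27,25)=47450+25·325=55575 | T(27,26)=325+26·1=351
Read S(27,23) = 333832005, S(27,24) = 5265000, S(27,25) = 55575, S(27,26) = 351.

333832005, 5265000, 55575, 351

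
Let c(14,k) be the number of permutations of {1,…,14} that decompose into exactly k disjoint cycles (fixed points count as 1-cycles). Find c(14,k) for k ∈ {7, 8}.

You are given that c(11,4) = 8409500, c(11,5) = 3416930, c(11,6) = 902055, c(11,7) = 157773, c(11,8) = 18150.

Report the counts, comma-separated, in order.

790943153, 135036473

i=12: T(12,5)=8409500+11·3416930=45995730 | T(12,6)=3416930+11·902055=13339535 | T(12,7)=902055+11·157773=2637558 | T(12,8)=157773+11·18150=357423
i=13: T(13,6)=45995730+12·13339535=206070150 | T(13,7)=13339535+12·2637558=44990231 | T(13,8)=2637558+12·357423=6926634
i=14: T(14,7)=206070150+13·44990231=790943153 | T(14,8)=44990231+13·6926634=135036473
Read c(14,7) = 790943153, c(14,8) = 135036473.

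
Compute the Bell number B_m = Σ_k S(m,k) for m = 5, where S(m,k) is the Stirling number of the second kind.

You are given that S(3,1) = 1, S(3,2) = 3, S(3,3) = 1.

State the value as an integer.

row 4: T[4][1]=1·1+0=1  T[4][2]=2·3+1=7  T[4][3]=3·1+3=6  T[4][4]=4·0+1=1
row 5: T[5][1]=1·1+0=1  T[5][2]=2·7+1=15  T[5][3]=3·6+7=25  T[5][4]=4·1+6=10  T[5][5]=5·0+1=1
B_5 = ΣS(5,k) = 1+15+25+10+1 = 52

52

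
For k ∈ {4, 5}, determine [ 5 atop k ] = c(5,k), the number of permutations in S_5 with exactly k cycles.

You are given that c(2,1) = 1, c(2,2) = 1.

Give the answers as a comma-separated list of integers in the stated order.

[3] T[3,2]:2*1+1=3 · T[3,3]:2*0+1=1
[4] T[4,3]:3*1+3=6 · T[4,4]:3*0+1=1
[5] T[5,4]:4*1+6=10 · T[5,5]:4*0+1=1
Read c(5,4) = 10, c(5,5) = 1.

10, 1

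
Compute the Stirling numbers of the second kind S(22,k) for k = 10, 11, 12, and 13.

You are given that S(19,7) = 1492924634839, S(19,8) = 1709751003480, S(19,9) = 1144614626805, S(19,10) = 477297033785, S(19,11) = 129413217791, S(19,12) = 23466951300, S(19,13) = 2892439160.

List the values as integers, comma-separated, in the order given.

row 20: T[20][8]=8·1709751003480+1492924634839=15170932662679  T[20][9]=9·1144614626805+1709751003480=12011282644725  T[20][10]=10·477297033785+1144614626805=5917584964655  T[20][11]=11·129413217791+477297033785=1900842429486  T[20][12]=12·23466951300+129413217791=411016633391  T[20][13]=13·2892439160+23466951300=61068660380
row 21: T[21][9]=9·12011282644725+15170932662679=123272476465204  T[21][10]=10·5917584964655+12011282644725=71187132291275  T[21][11]=11·1900842429486+5917584964655=26826851689001  T[21][12]=12·411016633391+1900842429486=6833042030178  T[21][13]=13·61068660380+411016633391=1204909218331
row 22: T[22][10]=10·71187132291275+123272476465204=835143799377954  T[22][11]=11·26826851689001+71187132291275=366282500870286  T[22][12]=12·6833042030178+26826851689001=108823356051137  T[22][13]=13·1204909218331+6833042030178=22496861868481
Read S(22,10) = 835143799377954, S(22,11) = 366282500870286, S(22,12) = 108823356051137, S(22,13) = 22496861868481.

835143799377954, 366282500870286, 108823356051137, 22496861868481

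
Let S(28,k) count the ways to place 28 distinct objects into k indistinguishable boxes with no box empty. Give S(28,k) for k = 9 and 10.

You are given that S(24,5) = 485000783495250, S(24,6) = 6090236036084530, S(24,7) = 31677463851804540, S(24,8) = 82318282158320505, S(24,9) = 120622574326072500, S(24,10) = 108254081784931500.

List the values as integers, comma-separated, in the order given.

[25] T[25,6]:6*6090236036084530+485000783495250=37026417000002430 · T[25,7]:7*31677463851804540+6090236036084530=227832482998716310 · T[25,8]:8*82318282158320505+31677463851804540=690223721118368580 · T[25,9]:9*120622574326072500+82318282158320505=1167921451092973005 · T[25,10]:10*108254081784931500+120622574326072500=1203163392175387500
[26] T[26,7]:7*227832482998716310+37026417000002430=1631853797991016600 · T[26,8]:8*690223721118368580+227832482998716310=5749622251945664950 · T[26,9]:9*1167921451092973005+690223721118368580=11201516780955125625 · T[26,10]:10*1203163392175387500+1167921451092973005=13199555372846848005
[27] T[27,8]:8*5749622251945664950+1631853797991016600=47628831813556336200 · T[27,9]:9*11201516780955125625+5749622251945664950=106563273280541795575 · T[27,10]:10*13199555372846848005+11201516780955125625=143197070509423605675
[28] T[28,9]:9*106563273280541795575+47628831813556336200=1006698291338432496375 · T[28,10]:10*143197070509423605675+106563273280541795575=1538533978374777852325
Read S(28,9) = 1006698291338432496375, S(28,10) = 1538533978374777852325.

1006698291338432496375, 1538533978374777852325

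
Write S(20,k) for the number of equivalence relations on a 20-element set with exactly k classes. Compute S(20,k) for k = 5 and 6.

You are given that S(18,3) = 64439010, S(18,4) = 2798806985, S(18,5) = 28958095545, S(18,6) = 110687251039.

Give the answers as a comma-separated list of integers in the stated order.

749206090500, 4306078895384

row 19: T[19][4]=4·2798806985+64439010=11259666950  T[19][5]=5·28958095545+2798806985=147589284710  T[19][6]=6·110687251039+28958095545=693081601779
row 20: T[20][5]=5·147589284710+11259666950=749206090500  T[20][6]=6·693081601779+147589284710=4306078895384
Read S(20,5) = 749206090500, S(20,6) = 4306078895384.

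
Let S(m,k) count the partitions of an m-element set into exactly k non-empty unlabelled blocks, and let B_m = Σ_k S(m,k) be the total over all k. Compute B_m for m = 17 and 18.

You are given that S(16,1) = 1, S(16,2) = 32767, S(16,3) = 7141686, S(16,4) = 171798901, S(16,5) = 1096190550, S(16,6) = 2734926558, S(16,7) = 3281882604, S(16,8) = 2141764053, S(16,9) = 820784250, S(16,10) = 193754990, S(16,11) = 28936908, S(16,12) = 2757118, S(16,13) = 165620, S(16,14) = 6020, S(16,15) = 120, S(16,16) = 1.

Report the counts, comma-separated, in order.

82864869804, 682076806159

i=17: T(17,1)=0+1·1=1 | T(17,2)=1+2·32767=65535 | T(17,3)=32767+3·7141686=21457825 | T(17,4)=7141686+4·171798901=694337290 | T(17,5)=171798901+5·1096190550=5652751651 | T(17,6)=1096190550+6·2734926558=17505749898 | T(17,7)=2734926558+7·3281882604=25708104786 | T(17,8)=3281882604+8·2141764053=20415995028 | T(17,9)=2141764053+9·820784250=9528822303 | T(17,10)=820784250+10·193754990=2758334150 | T(17,11)=193754990+11·28936908=512060978 | T(17,12)=28936908+12·2757118=62022324 | T(17,13)=2757118+13·165620=4910178 | T(17,14)=165620+14·6020=249900 | T(17,15)=6020+15·120=7820 | T(17,16)=120+16·1=136 | T(17,17)=1+17·0=1
i=18: T(18,1)=0+1·1=1 | T(18,2)=1+2·65535=131071 | T(18,3)=65535+3·21457825=64439010 | T(18,4)=21457825+4·694337290=2798806985 | T(18,5)=694337290+5·5652751651=28958095545 | T(18,6)=5652751651+6·17505749898=110687251039 | T(18,7)=17505749898+7·25708104786=197462483400 | T(18,8)=25708104786+8·20415995028=189036065010 | T(18,9)=20415995028+9·9528822303=106175395755 | T(18,10)=9528822303+10·2758334150=37112163803 | T(18,11)=2758334150+11·512060978=8391004908 | T(18,12)=512060978+12·62022324=1256328866 | T(18,13)=62022324+13·4910178=125854638 | T(18,14)=4910178+14·249900=8408778 | T(18,15)=249900+15·7820=367200 | T(18,16)=7820+16·136=9996 | T(18,17)=136+17·1=153 | T(18,18)=1+18·0=1
B_17 = ΣS(17,k) = 1+65535+21457825+694337290+5652751651+17505749898+25708104786+20415995028+9528822303+2758334150+512060978+62022324+4910178+249900+7820+136+1 = 82864869804
B_18 = ΣS(18,k) = 1+131071+64439010+2798806985+28958095545+110687251039+197462483400+189036065010+106175395755+37112163803+8391004908+1256328866+125854638+8408778+367200+9996+153+1 = 682076806159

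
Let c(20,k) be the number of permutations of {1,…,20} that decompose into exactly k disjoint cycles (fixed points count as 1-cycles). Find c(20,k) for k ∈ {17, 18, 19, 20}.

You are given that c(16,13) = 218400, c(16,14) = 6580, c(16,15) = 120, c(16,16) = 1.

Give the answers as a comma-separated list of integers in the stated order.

i=17: T(17,14)=218400+16·6580=323680 | T(17,15)=6580+16·120=8500 | T(17,16)=120+16·1=136 | T(17,17)=1+16·0=1
i=18: T(18,15)=323680+17·8500=468180 | T(18,16)=8500+17·136=10812 | T(18,17)=136+17·1=153 | T(18,18)=1+17·0=1
i=19: T(19,16)=468180+18·10812=662796 | T(19,17)=10812+18·153=13566 | T(19,18)=153+18·1=171 | T(19,19)=1+18·0=1
i=20: T(20,17)=662796+19·13566=920550 | T(20,18)=13566+19·171=16815 | T(20,19)=171+19·1=190 | T(20,20)=1+19·0=1
Read c(20,17) = 920550, c(20,18) = 16815, c(20,19) = 190, c(20,20) = 1.

920550, 16815, 190, 1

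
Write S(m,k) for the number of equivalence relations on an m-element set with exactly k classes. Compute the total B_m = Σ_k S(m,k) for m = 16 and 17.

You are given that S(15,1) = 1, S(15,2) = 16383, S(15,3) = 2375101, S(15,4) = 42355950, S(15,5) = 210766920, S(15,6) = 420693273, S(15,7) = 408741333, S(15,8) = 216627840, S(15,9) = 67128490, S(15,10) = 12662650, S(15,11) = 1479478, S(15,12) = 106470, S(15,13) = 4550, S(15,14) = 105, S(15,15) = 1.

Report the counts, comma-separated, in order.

10480142147, 82864869804

@16  (16,1):1·1+0→1, (16,2):16383·2+1→32767, (16,3):2375101·3+16383→7141686, (16,4):42355950·4+2375101→171798901, (16,5):210766920·5+42355950→1096190550, (16,6):420693273·6+210766920→2734926558, (16,7):408741333·7+420693273→3281882604, (16,8):216627840·8+408741333→2141764053, (16,9):67128490·9+216627840→820784250, (16,10):12662650·10+67128490→193754990, (16,11):1479478·11+12662650→28936908, (16,12):106470·12+1479478→2757118, (16,13):4550·13+106470→165620, (16,14):105·14+4550→6020, (16,15):1·15+105→120, (16,16):0·16+1→1
@17  (17,1):1·1+0→1, (17,2):32767·2+1→65535, (17,3):7141686·3+32767→21457825, (17,4):171798901·4+7141686→694337290, (17,5):1096190550·5+171798901→5652751651, (17,6):2734926558·6+1096190550→17505749898, (17,7):3281882604·7+2734926558→25708104786, (17,8):2141764053·8+3281882604→20415995028, (17,9):820784250·9+2141764053→9528822303, (17,10):193754990·10+820784250→2758334150, (17,11):28936908·11+193754990→512060978, (17,12):2757118·12+28936908→62022324, (17,13):165620·13+2757118→4910178, (17,14):6020·14+165620→249900, (17,15):120·15+6020→7820, (17,16):1·16+120→136, (17,17):0·17+1→1
B_16 = ΣS(16,k) = 1+32767+7141686+171798901+1096190550+2734926558+3281882604+2141764053+820784250+193754990+28936908+2757118+165620+6020+120+1 = 10480142147
B_17 = ΣS(17,k) = 1+65535+21457825+694337290+5652751651+17505749898+25708104786+20415995028+9528822303+2758334150+512060978+62022324+4910178+249900+7820+136+1 = 82864869804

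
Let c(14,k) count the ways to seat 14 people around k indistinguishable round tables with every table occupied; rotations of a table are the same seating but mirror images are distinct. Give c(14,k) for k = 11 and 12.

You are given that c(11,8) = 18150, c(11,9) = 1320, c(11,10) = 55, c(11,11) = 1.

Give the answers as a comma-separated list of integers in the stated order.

91091, 3731

[12] T[12,9]:11*1320+18150=32670 · T[12,10]:11*55+1320=1925 · T[12,11]:11*1+55=66 · T[12,12]:11*0+1=1
[13] T[13,10]:12*1925+32670=55770 · T[13,11]:12*66+1925=2717 · T[13,12]:12*1+66=78
[14] T[14,11]:13*2717+55770=91091 · T[14,12]:13*78+2717=3731
Read c(14,11) = 91091, c(14,12) = 3731.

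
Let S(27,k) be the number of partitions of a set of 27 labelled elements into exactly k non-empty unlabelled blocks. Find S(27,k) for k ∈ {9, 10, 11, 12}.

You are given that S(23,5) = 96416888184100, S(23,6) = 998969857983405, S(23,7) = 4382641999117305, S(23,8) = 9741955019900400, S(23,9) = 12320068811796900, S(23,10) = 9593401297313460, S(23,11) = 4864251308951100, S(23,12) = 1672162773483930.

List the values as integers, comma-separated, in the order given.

106563273280541795575, 143197070509423605675, 123519417123830092365, 71823166587281982600

row 24: T[24][6]=6·998969857983405+96416888184100=6090236036084530  T[24][7]=7·4382641999117305+998969857983405=31677463851804540  T[24][8]=8·9741955019900400+4382641999117305=82318282158320505  T[24][9]=9·12320068811796900+9741955019900400=120622574326072500  T[24][10]=10·9593401297313460+12320068811796900=108254081784931500  T[24][11]=11·4864251308951100+9593401297313460=63100165695775560  T[24][12]=12·1672162773483930+4864251308951100=24930204590758260
row 25: T[25][7]=7·31677463851804540+6090236036084530=227832482998716310  T[25][8]=8·82318282158320505+31677463851804540=690223721118368580  T[25][9]=9·120622574326072500+82318282158320505=1167921451092973005  T[25][10]=10·108254081784931500+120622574326072500=1203163392175387500  T[25][11]=11·63100165695775560+108254081784931500=802355904438462660  T[25][12]=12·24930204590758260+63100165695775560=362262620784874680
row 26: T[26][8]=8·690223721118368580+227832482998716310=5749622251945664950  T[26][9]=9·1167921451092973005+690223721118368580=11201516780955125625  T[26][10]=10·1203163392175387500+1167921451092973005=13199555372846848005  T[26][11]=11·802355904438462660+1203163392175387500=10029078340998476760  T[26][12]=12·362262620784874680+802355904438462660=5149507353856958820
row 27: T[27][9]=9·11201516780955125625+5749622251945664950=106563273280541795575  T[27][10]=10·13199555372846848005+11201516780955125625=143197070509423605675  T[27][11]=11·10029078340998476760+13199555372846848005=123519417123830092365  T[27][12]=12·5149507353856958820+10029078340998476760=71823166587281982600
Read S(27,9) = 106563273280541795575, S(27,10) = 143197070509423605675, S(27,11) = 123519417123830092365, S(27,12) = 71823166587281982600.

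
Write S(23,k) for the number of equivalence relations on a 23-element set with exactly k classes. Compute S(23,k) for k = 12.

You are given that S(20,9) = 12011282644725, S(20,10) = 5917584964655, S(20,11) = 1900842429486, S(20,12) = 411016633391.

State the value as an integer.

r21: T_21,10=10×5917584964655+12011282644725=71187132291275; T_21,11=11×1900842429486+5917584964655=26826851689001; T_21,12=12×411016633391+1900842429486=6833042030178
r22: T_22,11=11×26826851689001+71187132291275=366282500870286; T_22,12=12×6833042030178+26826851689001=108823356051137
r23: T_23,12=12×108823356051137+366282500870286=1672162773483930
Read S(23,12) = 1672162773483930.

1672162773483930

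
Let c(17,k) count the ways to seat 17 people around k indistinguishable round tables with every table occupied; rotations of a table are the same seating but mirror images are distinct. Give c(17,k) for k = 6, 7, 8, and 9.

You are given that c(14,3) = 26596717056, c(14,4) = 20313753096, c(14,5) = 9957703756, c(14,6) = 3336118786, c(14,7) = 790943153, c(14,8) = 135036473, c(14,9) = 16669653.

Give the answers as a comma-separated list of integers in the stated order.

@15  (15,4):20313753096·14+26596717056→310989260400, (15,5):9957703756·14+20313753096→159721605680, (15,6):3336118786·14+9957703756→56663366760, (15,7):790943153·14+3336118786→14409322928, (15,8):135036473·14+790943153→2681453775, (15,9):16669653·14+135036473→368411615
@16  (16,5):159721605680·15+310989260400→2706813345600, (16,6):56663366760·15+159721605680→1009672107080, (16,7):14409322928·15+56663366760→272803210680, (16,8):2681453775·15+14409322928→54631129553, (16,9):368411615·15+2681453775→8207628000
@17  (17,6):1009672107080·16+2706813345600→18861567058880, (17,7):272803210680·16+1009672107080→5374523477960, (17,8):54631129553·16+272803210680→1146901283528, (17,9):8207628000·16+54631129553→185953177553
Read c(17,6) = 18861567058880, c(17,7) = 5374523477960, c(17,8) = 1146901283528, c(17,9) = 185953177553.

18861567058880, 5374523477960, 1146901283528, 185953177553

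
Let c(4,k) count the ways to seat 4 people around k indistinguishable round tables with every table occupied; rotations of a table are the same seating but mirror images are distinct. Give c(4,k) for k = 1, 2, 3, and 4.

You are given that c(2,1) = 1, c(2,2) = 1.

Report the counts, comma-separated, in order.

6, 11, 6, 1

i=3: T(3,1)=0+2·1=2 | T(3,2)=1+2·1=3 | T(3,3)=1+2·0=1
i=4: T(4,1)=0+3·2=6 | T(4,2)=2+3·3=11 | T(4,3)=3+3·1=6 | T(4,4)=1+3·0=1
Read c(4,1) = 6, c(4,2) = 11, c(4,3) = 6, c(4,4) = 1.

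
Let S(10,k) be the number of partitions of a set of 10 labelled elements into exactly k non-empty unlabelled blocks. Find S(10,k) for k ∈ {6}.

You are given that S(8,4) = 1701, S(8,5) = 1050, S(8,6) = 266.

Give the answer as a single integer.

i=9: T(9,5)=1701+5·1050=6951 | T(9,6)=1050+6·266=2646
i=10: T(10,6)=6951+6·2646=22827
Read S(10,6) = 22827.

22827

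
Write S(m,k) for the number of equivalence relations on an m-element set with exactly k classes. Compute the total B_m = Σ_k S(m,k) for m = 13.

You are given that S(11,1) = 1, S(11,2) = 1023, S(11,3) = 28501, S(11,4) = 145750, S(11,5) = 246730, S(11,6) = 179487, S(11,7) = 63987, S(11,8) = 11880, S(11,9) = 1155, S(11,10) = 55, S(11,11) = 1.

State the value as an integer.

r12: T_12,1=1×1+0=1; T_12,2=2×1023+1=2047; T_12,3=3×28501+1023=86526; T_12,4=4×145750+28501=611501; T_12,5=5×246730+145750=1379400; T_12,6=6×179487+246730=1323652; T_12,7=7×63987+179487=627396; T_12,8=8×11880+63987=159027; T_12,9=9×1155+11880=22275; T_12,10=10×55+1155=1705; T_12,11=11×1+55=66; T_12,12=12×0+1=1
r13: T_13,1=1×1+0=1; T_13,2=2×2047+1=4095; T_13,3=3×86526+2047=261625; T_13,4=4×611501+86526=2532530; T_13,5=5×1379400+611501=7508501; T_13,6=6×1323652+1379400=9321312; T_13,7=7×627396+1323652=5715424; T_13,8=8×159027+627396=1899612; T_13,9=9×22275+159027=359502; T_13,10=10×1705+22275=39325; T_13,11=11×66+1705=2431; T_13,12=12×1+66=78; T_13,13=13×0+1=1
B_13 = ΣS(13,k) = 1+4095+261625+2532530+7508501+9321312+5715424+1899612+359502+39325+2431+78+1 = 27644437

27644437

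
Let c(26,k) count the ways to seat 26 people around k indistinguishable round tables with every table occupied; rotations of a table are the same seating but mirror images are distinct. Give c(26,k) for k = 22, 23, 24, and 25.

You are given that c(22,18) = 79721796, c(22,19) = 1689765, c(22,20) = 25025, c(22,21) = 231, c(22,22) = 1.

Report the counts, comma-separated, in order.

[23] T[23,19]:22*1689765+79721796=116896626 · T[23,20]:22*25025+1689765=2240315 · T[23,21]:22*231+25025=30107 · T[23,22]:22*1+231=253 · T[23,23]:22*0+1=1
[24] T[24,20]:23*2240315+116896626=168423871 · T[24,21]:23*30107+2240315=2932776 · T[24,22]:23*253+30107=35926 · T[24,23]:23*1+253=276 · T[24,24]:23*0+1=1
[25] T[25,21]:24*2932776+168423871=238810495 · T[25,22]:24*35926+2932776=3795000 · T[25,23]:24*276+35926=42550 · T[25,24]:24*1+276=300 · T[25,25]:24*0+1=1
[26] T[26,22]:25*3795000+238810495=333685495 · T[26,23]:25*42550+3795000=4858750 · T[26,24]:25*300+42550=50050 · T[26,25]:25*1+300=325
Read c(26,22) = 333685495, c(26,23) = 4858750, c(26,24) = 50050, c(26,25) = 325.

333685495, 4858750, 50050, 325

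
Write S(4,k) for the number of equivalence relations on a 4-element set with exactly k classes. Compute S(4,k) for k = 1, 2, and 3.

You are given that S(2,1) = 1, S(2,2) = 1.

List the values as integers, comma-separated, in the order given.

i=3: T(3,1)=0+1·1=1 | T(3,2)=1+2·1=3 | T(3,3)=1+3·0=1
i=4: T(4,1)=0+1·1=1 | T(4,2)=1+2·3=7 | T(4,3)=3+3·1=6
Read S(4,1) = 1, S(4,2) = 7, S(4,3) = 6.

1, 7, 6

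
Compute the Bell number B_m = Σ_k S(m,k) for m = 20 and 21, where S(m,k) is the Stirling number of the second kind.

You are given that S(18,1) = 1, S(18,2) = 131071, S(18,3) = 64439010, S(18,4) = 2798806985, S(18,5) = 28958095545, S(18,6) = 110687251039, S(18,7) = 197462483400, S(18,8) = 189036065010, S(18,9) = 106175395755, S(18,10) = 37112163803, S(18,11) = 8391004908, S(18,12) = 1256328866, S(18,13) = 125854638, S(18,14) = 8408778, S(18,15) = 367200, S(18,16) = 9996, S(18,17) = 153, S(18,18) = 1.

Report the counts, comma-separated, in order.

51724158235372, 474869816156751

row 19: T[19][1]=1·1+0=1  T[19][2]=2·131071+1=262143  T[19][3]=3·64439010+131071=193448101  T[19][4]=4·2798806985+64439010=11259666950  T[19][5]=5·28958095545+2798806985=147589284710  T[19][6]=6·110687251039+28958095545=693081601779  T[19][7]=7·197462483400+110687251039=1492924634839  T[19][8]=8·189036065010+197462483400=1709751003480  T[19][9]=9·106175395755+189036065010=1144614626805  T[19][10]=10·37112163803+106175395755=477297033785  T[19][11]=11·8391004908+37112163803=129413217791  T[19][12]=12·1256328866+8391004908=23466951300  T[19][13]=13·125854638+1256328866=2892439160  T[19][14]=14·8408778+125854638=243577530  T[19][15]=15·367200+8408778=13916778  T[19][16]=16·9996+367200=527136  T[19][17]=17·153+9996=12597  T[19][18]=18·1+153=171  T[19][19]=19·0+1=1
row 20: T[20][1]=1·1+0=1  T[20][2]=2·262143+1=524287  T[20][3]=3·193448101+262143=580606446  T[20][4]=4·11259666950+193448101=45232115901  T[20][5]=5·147589284710+11259666950=749206090500  T[20][6]=6·693081601779+147589284710=4306078895384  T[20][7]=7·1492924634839+693081601779=11143554045652  T[20][8]=8·1709751003480+1492924634839=15170932662679  T[20][9]=9·1144614626805+1709751003480=12011282644725  T[20][10]=10·477297033785+1144614626805=5917584964655  T[20][11]=11·129413217791+477297033785=1900842429486  T[20][12]=12·23466951300+129413217791=411016633391  T[20][13]=13·2892439160+23466951300=61068660380  T[20][14]=14·243577530+2892439160=6302524580  T[20][15]=15·13916778+243577530=452329200  T[20][16]=16·527136+13916778=22350954  T[20][17]=17·12597+527136=741285  T[20][18]=18·171+12597=15675  T[20][19]=19·1+171=190  T[20][20]=20·0+1=1
row 21: T[21][1]=1·1+0=1  T[21][2]=2·524287+1=1048575  T[21][3]=3·580606446+524287=1742343625  T[21][4]=4·45232115901+580606446=181509070050  T[21][5]=5·749206090500+45232115901=3791262568401  T[21][6]=6·4306078895384+749206090500=26585679462804  T[21][7]=7·11143554045652+4306078895384=82310957214948  T[21][8]=8·15170932662679+11143554045652=132511015347084  T[21][9]=9·12011282644725+15170932662679=123272476465204  T[21][10]=10·5917584964655+12011282644725=71187132291275  T[21][11]=11·1900842429486+5917584964655=26826851689001  T[21][12]=12·411016633391+1900842429486=6833042030178  T[21][13]=13·61068660380+411016633391=1204909218331  T[21][14]=14·6302524580+61068660380=149304004500  T[21][15]=15·452329200+6302524580=13087462580  T[21][16]=16·22350954+452329200=809944464  T[21][17]=17·741285+22350954=34952799  T[21][18]=18·15675+741285=1023435  T[21][19]=19·190+15675=19285  T[21][20]=20·1+190=210  T[21][21]=21·0+1=1
B_20 = ΣS(20,k) = 1+524287+580606446+45232115901+749206090500+4306078895384+11143554045652+15170932662679+12011282644725+5917584964655+1900842429486+411016633391+61068660380+6302524580+452329200+22350954+741285+15675+190+1 = 51724158235372
B_21 = ΣS(21,k) = 1+1048575+1742343625+181509070050+3791262568401+26585679462804+82310957214948+132511015347084+123272476465204+71187132291275+26826851689001+6833042030178+1204909218331+149304004500+13087462580+809944464+34952799+1023435+19285+210+1 = 474869816156751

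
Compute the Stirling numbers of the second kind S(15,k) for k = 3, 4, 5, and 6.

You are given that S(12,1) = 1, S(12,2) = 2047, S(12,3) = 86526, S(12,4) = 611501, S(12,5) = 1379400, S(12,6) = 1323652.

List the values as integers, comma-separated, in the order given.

2375101, 42355950, 210766920, 420693273

[13] T[13,1]:1*1+0=1 · T[13,2]:2*2047+1=4095 · T[13,3]:3*86526+2047=261625 · T[13,4]:4*611501+86526=2532530 · T[13,5]:5*1379400+611501=7508501 · T[13,6]:6*1323652+1379400=9321312
[14] T[14,2]:2*4095+1=8191 · T[14,3]:3*261625+4095=788970 · T[14,4]:4*2532530+261625=10391745 · T[14,5]:5*7508501+2532530=40075035 · T[14,6]:6*9321312+7508501=63436373
[15] T[15,3]:3*788970+8191=2375101 · T[15,4]:4*10391745+788970=42355950 · T[15,5]:5*40075035+10391745=210766920 · T[15,6]:6*63436373+40075035=420693273
Read S(15,3) = 2375101, S(15,4) = 42355950, S(15,5) = 210766920, S(15,6) = 420693273.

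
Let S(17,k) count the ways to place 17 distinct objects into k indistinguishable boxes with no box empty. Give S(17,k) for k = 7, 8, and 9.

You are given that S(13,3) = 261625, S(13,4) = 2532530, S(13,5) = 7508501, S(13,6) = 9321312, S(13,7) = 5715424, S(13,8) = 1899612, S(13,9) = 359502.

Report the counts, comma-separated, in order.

25708104786, 20415995028, 9528822303

@14  (14,4):2532530·4+261625→10391745, (14,5):7508501·5+2532530→40075035, (14,6):9321312·6+7508501→63436373, (14,7):5715424·7+9321312→49329280, (14,8):1899612·8+5715424→20912320, (14,9):359502·9+1899612→5135130
@15  (15,5):40075035·5+10391745→210766920, (15,6):63436373·6+40075035→420693273, (15,7):49329280·7+63436373→408741333, (15,8):20912320·8+49329280→216627840, (15,9):5135130·9+20912320→67128490
@16  (16,6):420693273·6+210766920→2734926558, (16,7):408741333·7+420693273→3281882604, (16,8):216627840·8+408741333→2141764053, (16,9):67128490·9+216627840→820784250
@17  (17,7):3281882604·7+2734926558→25708104786, (17,8):2141764053·8+3281882604→20415995028, (17,9):820784250·9+2141764053→9528822303
Read S(17,7) = 25708104786, S(17,8) = 20415995028, S(17,9) = 9528822303.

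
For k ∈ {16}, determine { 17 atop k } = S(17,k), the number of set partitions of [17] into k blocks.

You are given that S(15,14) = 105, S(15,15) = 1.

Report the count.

@16  (16,15):1·15+105→120, (16,16):0·16+1→1
@17  (17,16):1·16+120→136
Read S(17,16) = 136.

136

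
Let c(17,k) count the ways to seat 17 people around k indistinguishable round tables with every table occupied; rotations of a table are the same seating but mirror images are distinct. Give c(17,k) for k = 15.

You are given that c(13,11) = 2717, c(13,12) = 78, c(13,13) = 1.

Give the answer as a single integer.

row 14: T[14][12]=13·78+2717=3731  T[14][13]=13·1+78=91  T[14][14]=13·0+1=1
row 15: T[15][13]=14·91+3731=5005  T[15][14]=14·1+91=105  T[15][15]=14·0+1=1
row 16: T[16][14]=15·105+5005=6580  T[16][15]=15·1+105=120
row 17: T[17][15]=16·120+6580=8500
Read c(17,15) = 8500.

8500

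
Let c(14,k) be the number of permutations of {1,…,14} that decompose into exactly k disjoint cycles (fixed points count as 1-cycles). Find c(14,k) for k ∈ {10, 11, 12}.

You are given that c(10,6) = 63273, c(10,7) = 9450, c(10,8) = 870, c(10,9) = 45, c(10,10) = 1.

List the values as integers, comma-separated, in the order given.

@11  (11,7):9450·10+63273→157773, (11,8):870·10+9450→18150, (11,9):45·10+870→1320, (11,10):1·10+45→55, (11,11):0·10+1→1
@12  (12,8):18150·11+157773→357423, (12,9):1320·11+18150→32670, (12,10):55·11+1320→1925, (12,11):1·11+55→66, (12,12):0·11+1→1
@13  (13,9):32670·12+357423→749463, (13,10):1925·12+32670→55770, (13,11):66·12+1925→2717, (13,12):1·12+66→78
@14  (14,10):55770·13+749463→1474473, (14,11):2717·13+55770→91091, (14,12):78·13+2717→3731
Read c(14,10) = 1474473, c(14,11) = 91091, c(14,12) = 3731.

1474473, 91091, 3731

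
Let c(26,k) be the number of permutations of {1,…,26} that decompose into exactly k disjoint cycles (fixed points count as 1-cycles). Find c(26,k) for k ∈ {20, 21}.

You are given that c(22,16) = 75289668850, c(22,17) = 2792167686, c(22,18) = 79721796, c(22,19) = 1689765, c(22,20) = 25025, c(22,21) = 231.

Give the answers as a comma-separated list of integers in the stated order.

@23  (23,17):2792167686·22+75289668850→136717357942, (23,18):79721796·22+2792167686→4546047198, (23,19):1689765·22+79721796→116896626, (23,20):25025·22+1689765→2240315, (23,21):231·22+25025→30107
@24  (24,18):4546047198·23+136717357942→241276443496, (24,19):116896626·23+4546047198→7234669596, (24,20):2240315·23+116896626→168423871, (24,21):30107·23+2240315→2932776
@25  (25,19):7234669596·24+241276443496→414908513800, (25,20):168423871·24+7234669596→11276842500, (25,21):2932776·24+168423871→238810495
@26  (26,20):11276842500·25+414908513800→696829576300, (26,21):238810495·25+11276842500→17247104875
Read c(26,20) = 696829576300, c(26,21) = 17247104875.

696829576300, 17247104875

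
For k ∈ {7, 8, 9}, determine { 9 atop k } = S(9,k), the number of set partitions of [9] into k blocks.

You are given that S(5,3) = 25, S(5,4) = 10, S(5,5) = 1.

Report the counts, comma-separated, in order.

462, 36, 1

r6: T_6,4=4×10+25=65; T_6,5=5×1+10=15; T_6,6=6×0+1=1
r7: T_7,5=5×15+65=140; T_7,6=6×1+15=21; T_7,7=7×0+1=1
r8: T_8,6=6×21+140=266; T_8,7=7×1+21=28; T_8,8=8×0+1=1
r9: T_9,7=7×28+266=462; T_9,8=8×1+28=36; T_9,9=9×0+1=1
Read S(9,7) = 462, S(9,8) = 36, S(9,9) = 1.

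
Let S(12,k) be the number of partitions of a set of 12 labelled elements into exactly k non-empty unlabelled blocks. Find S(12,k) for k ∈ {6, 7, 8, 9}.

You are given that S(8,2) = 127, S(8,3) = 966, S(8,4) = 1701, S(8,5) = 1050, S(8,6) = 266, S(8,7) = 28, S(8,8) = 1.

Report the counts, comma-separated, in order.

1323652, 627396, 159027, 22275

i=9: T(9,3)=127+3·966=3025 | T(9,4)=966+4·1701=7770 | T(9,5)=1701+5·1050=6951 | T(9,6)=1050+6·266=2646 | T(9,7)=266+7·28=462 | T(9,8)=28+8·1=36 | T(9,9)=1+9·0=1
i=10: T(10,4)=3025+4·7770=34105 | T(10,5)=7770+5·6951=42525 | T(10,6)=6951+6·2646=22827 | T(10,7)=2646+7·462=5880 | T(10,8)=462+8·36=750 | T(10,9)=36+9·1=45
i=11: T(11,5)=34105+5·42525=246730 | T(11,6)=42525+6·22827=179487 | T(11,7)=22827+7·5880=63987 | T(11,8)=5880+8·750=11880 | T(11,9)=750+9·45=1155
i=12: T(12,6)=246730+6·179487=1323652 | T(12,7)=179487+7·63987=627396 | T(12,8)=63987+8·11880=159027 | T(12,9)=11880+9·1155=22275
Read S(12,6) = 1323652, S(12,7) = 627396, S(12,8) = 159027, S(12,9) = 22275.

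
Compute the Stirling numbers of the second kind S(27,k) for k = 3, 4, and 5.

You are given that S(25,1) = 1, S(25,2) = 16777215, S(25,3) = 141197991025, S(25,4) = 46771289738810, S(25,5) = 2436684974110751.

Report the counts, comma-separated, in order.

1270865805301, 749329038535350, 61338207158409090

@26  (26,2):16777215·2+1→33554431, (26,3):141197991025·3+16777215→423610750290, (26,4):46771289738810·4+141197991025→187226356946265, (26,5):2436684974110751·5+46771289738810→12230196160292565
@27  (27,3):423610750290·3+33554431→1270865805301, (27,4):187226356946265·4+423610750290→749329038535350, (27,5):12230196160292565·5+187226356946265→61338207158409090
Read S(27,3) = 1270865805301, S(27,4) = 749329038535350, S(27,5) = 61338207158409090.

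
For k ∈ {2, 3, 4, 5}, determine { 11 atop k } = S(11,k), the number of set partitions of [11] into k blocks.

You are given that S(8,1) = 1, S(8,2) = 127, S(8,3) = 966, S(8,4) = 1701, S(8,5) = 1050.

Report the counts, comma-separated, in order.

i=9: T(9,1)=0+1·1=1 | T(9,2)=1+2·127=255 | T(9,3)=127+3·966=3025 | T(9,4)=966+4·1701=7770 | T(9,5)=1701+5·1050=6951
i=10: T(10,1)=0+1·1=1 | T(10,2)=1+2·255=511 | T(10,3)=255+3·3025=9330 | T(10,4)=3025+4·7770=34105 | T(10,5)=7770+5·6951=42525
i=11: T(11,2)=1+2·511=1023 | T(11,3)=511+3·9330=28501 | T(11,4)=9330+4·34105=145750 | T(11,5)=34105+5·42525=246730
Read S(11,2) = 1023, S(11,3) = 28501, S(11,4) = 145750, S(11,5) = 246730.

1023, 28501, 145750, 246730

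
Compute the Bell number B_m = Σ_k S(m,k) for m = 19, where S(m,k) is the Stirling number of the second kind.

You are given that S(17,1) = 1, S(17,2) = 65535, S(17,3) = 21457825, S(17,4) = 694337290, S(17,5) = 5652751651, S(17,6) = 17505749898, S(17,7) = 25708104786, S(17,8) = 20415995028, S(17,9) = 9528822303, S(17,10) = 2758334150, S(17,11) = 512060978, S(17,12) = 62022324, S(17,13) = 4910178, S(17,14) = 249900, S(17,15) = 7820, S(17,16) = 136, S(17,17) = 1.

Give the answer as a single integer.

i=18: T(18,1)=0+1·1=1 | T(18,2)=1+2·65535=131071 | T(18,3)=65535+3·21457825=64439010 | T(18,4)=21457825+4·694337290=2798806985 | T(18,5)=694337290+5·5652751651=28958095545 | T(18,6)=5652751651+6·17505749898=110687251039 | T(18,7)=17505749898+7·25708104786=197462483400 | T(18,8)=25708104786+8·20415995028=189036065010 | T(18,9)=20415995028+9·9528822303=106175395755 | T(18,10)=9528822303+10·2758334150=37112163803 | T(18,11)=2758334150+11·512060978=8391004908 | T(18,12)=512060978+12·62022324=1256328866 | T(18,13)=62022324+13·4910178=125854638 | T(18,14)=4910178+14·249900=8408778 | T(18,15)=249900+15·7820=367200 | T(18,16)=7820+16·136=9996 | T(18,17)=136+17·1=153 | T(18,18)=1+18·0=1
i=19: T(19,1)=0+1·1=1 | T(19,2)=1+2·131071=262143 | T(19,3)=131071+3·64439010=193448101 | T(19,4)=64439010+4·2798806985=11259666950 | T(19,5)=2798806985+5·28958095545=147589284710 | T(19,6)=28958095545+6·110687251039=693081601779 | T(19,7)=110687251039+7·197462483400=1492924634839 | T(19,8)=197462483400+8·189036065010=1709751003480 | T(19,9)=189036065010+9·106175395755=1144614626805 | T(19,10)=106175395755+10·37112163803=477297033785 | T(19,11)=37112163803+11·8391004908=129413217791 | T(19,12)=8391004908+12·1256328866=23466951300 | T(19,13)=1256328866+13·125854638=2892439160 | T(19,14)=125854638+14·8408778=243577530 | T(19,15)=8408778+15·367200=13916778 | T(19,16)=367200+16·9996=527136 | T(19,17)=9996+17·153=12597 | T(19,18)=153+18·1=171 | T(19,19)=1+19·0=1
B_19 = ΣS(19,k) = 1+262143+193448101+11259666950+147589284710+693081601779+1492924634839+1709751003480+1144614626805+477297033785+129413217791+23466951300+2892439160+243577530+13916778+527136+12597+171+1 = 5832742205057

5832742205057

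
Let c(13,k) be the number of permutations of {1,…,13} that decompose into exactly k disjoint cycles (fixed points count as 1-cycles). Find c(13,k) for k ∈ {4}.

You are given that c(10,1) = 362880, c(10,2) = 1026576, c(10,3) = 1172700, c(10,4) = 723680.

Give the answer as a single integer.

1414014888

row 11: T[11][2]=10·1026576+362880=10628640  T[11][3]=10·1172700+1026576=12753576  T[11][4]=10·723680+1172700=8409500
row 12: T[12][3]=11·12753576+10628640=150917976  T[12][4]=11·8409500+12753576=105258076
row 13: T[13][4]=12·105258076+150917976=1414014888
Read c(13,4) = 1414014888.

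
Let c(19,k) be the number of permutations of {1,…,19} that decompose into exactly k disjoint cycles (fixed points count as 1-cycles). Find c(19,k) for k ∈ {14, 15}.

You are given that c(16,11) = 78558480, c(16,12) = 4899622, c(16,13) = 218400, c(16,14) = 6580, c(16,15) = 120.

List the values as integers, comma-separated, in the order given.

r17: T_17,12=16×4899622+78558480=156952432; T_17,13=16×218400+4899622=8394022; T_17,14=16×6580+218400=323680; T_17,15=16×120+6580=8500
r18: T_18,13=17×8394022+156952432=299650806; T_18,14=17×323680+8394022=13896582; T_18,15=17×8500+323680=468180
r19: T_19,14=18×13896582+299650806=549789282; T_19,15=18×468180+13896582=22323822
Read c(19,14) = 549789282, c(19,15) = 22323822.

549789282, 22323822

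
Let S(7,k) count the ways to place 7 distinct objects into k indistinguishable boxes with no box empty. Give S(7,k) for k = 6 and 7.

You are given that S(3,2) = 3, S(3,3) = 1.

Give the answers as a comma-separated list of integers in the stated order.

i=4: T(4,3)=3+3·1=6 | T(4,4)=1+4·0=1
i=5: T(5,4)=6+4·1=10 | T(5,5)=1+5·0=1
i=6: T(6,5)=10+5·1=15 | T(6,6)=1+6·0=1
i=7: T(7,6)=15+6·1=21 | T(7,7)=1+7·0=1
Read S(7,6) = 21, S(7,7) = 1.

21, 1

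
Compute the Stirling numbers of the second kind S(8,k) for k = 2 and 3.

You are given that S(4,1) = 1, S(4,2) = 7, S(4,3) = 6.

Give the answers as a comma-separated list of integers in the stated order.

[5] T[5,1]:1*1+0=1 · T[5,2]:2*7+1=15 · T[5,3]:3*6+7=25
[6] T[6,1]:1*1+0=1 · T[6,2]:2*15+1=31 · T[6,3]:3*25+15=90
[7] T[7,1]:1*1+0=1 · T[7,2]:2*31+1=63 · T[7,3]:3*90+31=301
[8] T[8,2]:2*63+1=127 · T[8,3]:3*301+63=966
Read S(8,2) = 127, S(8,3) = 966.

127, 966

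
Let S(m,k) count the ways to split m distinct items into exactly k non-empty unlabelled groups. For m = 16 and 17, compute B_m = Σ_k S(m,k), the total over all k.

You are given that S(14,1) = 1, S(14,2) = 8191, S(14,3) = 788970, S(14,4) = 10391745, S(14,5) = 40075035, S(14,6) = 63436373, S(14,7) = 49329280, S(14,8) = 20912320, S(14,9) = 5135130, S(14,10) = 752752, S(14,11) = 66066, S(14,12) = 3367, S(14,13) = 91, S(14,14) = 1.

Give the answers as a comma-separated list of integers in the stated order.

10480142147, 82864869804

[15] T[15,1]:1*1+0=1 · T[15,2]:2*8191+1=16383 · T[15,3]:3*788970+8191=2375101 · T[15,4]:4*10391745+788970=42355950 · T[15,5]:5*40075035+10391745=210766920 · T[15,6]:6*63436373+40075035=420693273 · T[15,7]:7*49329280+63436373=408741333 · T[15,8]:8*20912320+49329280=216627840 · T[15,9]:9*5135130+20912320=67128490 · T[15,10]:10*752752+5135130=12662650 · T[15,11]:11*66066+752752=1479478 · T[15,12]:12*3367+66066=106470 · T[15,13]:13*91+3367=4550 · T[15,14]:14*1+91=105 · T[15,15]:15*0+1=1
[16] T[16,1]:1*1+0=1 · T[16,2]:2*16383+1=32767 · T[16,3]:3*2375101+16383=7141686 · T[16,4]:4*42355950+2375101=171798901 · T[16,5]:5*210766920+42355950=1096190550 · T[16,6]:6*420693273+210766920=2734926558 · T[16,7]:7*408741333+420693273=3281882604 · T[16,8]:8*216627840+408741333=2141764053 · T[16,9]:9*67128490+216627840=820784250 · T[16,10]:10*12662650+67128490=193754990 · T[16,11]:11*1479478+12662650=28936908 · T[16,12]:12*106470+1479478=2757118 · T[16,13]:13*4550+106470=165620 · T[16,14]:14*105+4550=6020 · T[16,15]:15*1+105=120 · T[16,16]:16*0+1=1
[17] T[17,1]:1*1+0=1 · T[17,2]:2*32767+1=65535 · T[17,3]:3*7141686+32767=21457825 · T[17,4]:4*171798901+7141686=694337290 · T[17,5]:5*1096190550+171798901=5652751651 · T[17,6]:6*2734926558+1096190550=17505749898 · T[17,7]:7*3281882604+2734926558=25708104786 · T[17,8]:8*2141764053+3281882604=20415995028 · T[17,9]:9*820784250+2141764053=9528822303 · T[17,10]:10*193754990+820784250=2758334150 · T[17,11]:11*28936908+193754990=512060978 · T[17,12]:12*2757118+28936908=62022324 · T[17,13]:13*165620+2757118=4910178 · T[17,14]:14*6020+165620=249900 · T[17,15]:15*120+6020=7820 · T[17,16]:16*1+120=136 · T[17,17]:17*0+1=1
B_16 = ΣS(16,k) = 1+32767+7141686+171798901+1096190550+2734926558+3281882604+2141764053+820784250+193754990+28936908+2757118+165620+6020+120+1 = 10480142147
B_17 = ΣS(17,k) = 1+65535+21457825+694337290+5652751651+17505749898+25708104786+20415995028+9528822303+2758334150+512060978+62022324+4910178+249900+7820+136+1 = 82864869804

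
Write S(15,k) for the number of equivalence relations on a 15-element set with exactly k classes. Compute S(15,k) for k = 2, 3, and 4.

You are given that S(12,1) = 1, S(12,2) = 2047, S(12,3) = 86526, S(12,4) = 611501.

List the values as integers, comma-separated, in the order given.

16383, 2375101, 42355950

@13  (13,1):1·1+0→1, (13,2):2047·2+1→4095, (13,3):86526·3+2047→261625, (13,4):611501·4+86526→2532530
@14  (14,1):1·1+0→1, (14,2):4095·2+1→8191, (14,3):261625·3+4095→788970, (14,4):2532530·4+261625→10391745
@15  (15,2):8191·2+1→16383, (15,3):788970·3+8191→2375101, (15,4):10391745·4+788970→42355950
Read S(15,2) = 16383, S(15,3) = 2375101, S(15,4) = 42355950.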